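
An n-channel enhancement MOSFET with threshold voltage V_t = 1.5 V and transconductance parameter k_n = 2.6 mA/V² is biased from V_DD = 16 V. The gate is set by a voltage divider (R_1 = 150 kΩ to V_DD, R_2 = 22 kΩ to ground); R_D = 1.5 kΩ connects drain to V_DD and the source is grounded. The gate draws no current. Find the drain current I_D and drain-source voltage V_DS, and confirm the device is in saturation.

V_G = V_DD·R_2/(R_1+R_2) = 16×22/172 = 2.05 V. With the source grounded, V_GS = V_G = 2.05 V.
Assume saturation: I_D = (k_n/2)(V_GS − V_t)² = (2.6/2)×(2.05 − 1.5)² = 1.3×0.547² = 0.388 mA.
V_DS = V_DD − I_D·R_D = 16 − 0.388×1.5 = 15.4 V.
Saturation requires V_DS ≥ V_GS − V_t = 0.547 V; 15.4 ≥ 0.547 ✓.

I_D ≈ 0.39 mA, V_DS ≈ 15 V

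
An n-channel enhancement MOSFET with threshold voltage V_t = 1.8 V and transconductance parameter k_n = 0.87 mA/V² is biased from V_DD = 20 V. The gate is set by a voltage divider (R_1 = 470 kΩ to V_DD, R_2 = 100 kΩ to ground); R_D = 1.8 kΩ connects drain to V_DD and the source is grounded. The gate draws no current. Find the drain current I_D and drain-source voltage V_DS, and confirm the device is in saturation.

I_D ≈ 1.3 mA, V_DS ≈ 18 V

V_G = V_DD·R_2/(R_1+R_2) = 20×100/570 = 3.51 V. With the source grounded, V_GS = V_G = 3.51 V.
Assume saturation: I_D = (k_n/2)(V_GS − V_t)² = (0.87/2)×(3.51 − 1.8)² = 0.435×1.71² = 1.27 mA.
V_DS = V_DD − I_D·R_D = 20 − 1.27×1.8 = 17.7 V.
Saturation requires V_DS ≥ V_GS − V_t = 1.71 V; 17.7 ≥ 1.71 ✓.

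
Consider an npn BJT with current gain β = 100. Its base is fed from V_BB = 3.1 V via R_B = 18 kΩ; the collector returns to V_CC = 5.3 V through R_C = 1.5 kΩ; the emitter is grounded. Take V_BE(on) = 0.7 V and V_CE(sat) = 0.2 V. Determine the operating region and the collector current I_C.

Assume active: I_B = (3.1 − 0.7)/18 = 0.133 mA, giving I_C = β·I_B = 13.3 mA.
But then V_CE = 5.3 − 13.3×1.5 = -14.7 V < V_CE(sat) = 0.2 V — impossible in the active region.
So the transistor is saturated. With V_CE = 0.2 V, I_C = (V_CC − 0.2)/R_C = 5.1/1.5 = 3.4 mA.
Check: β·I_B = 13.3 mA > I_C = 3.4 mA, confirming saturation.

saturation; I_C ≈ 3.4 mA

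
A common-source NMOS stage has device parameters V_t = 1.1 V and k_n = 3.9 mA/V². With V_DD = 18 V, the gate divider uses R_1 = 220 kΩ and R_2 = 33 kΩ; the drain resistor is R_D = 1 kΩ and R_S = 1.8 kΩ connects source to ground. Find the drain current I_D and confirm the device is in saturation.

I_D ≈ 0.43 mA

V_G = V_DD·R_2/(R_1+R_2) = 18×33/253 = 2.35 V.
Assume saturation: I_D = (k_n/2)(V_GS − V_t)² with V_GS = V_G − I_D·R_S = 2.35 − 1.8·I_D.
Substituting gives 6.32·I_D² − 9.76·I_D + 3.04 = 0, with roots I_D = 0.432 or 1.11 mA.
The root I_D = 1.11 mA gives V_GS = 0.345 V ≤ V_t, so take I_D = 0.432 mA.
Then V_GS = 1.57 V and V_DS = V_DD − I_D(R_D+R_S) = 18 − 0.432×2.8 = 16.8 V.
Saturation requires V_DS ≥ V_GS − V_t = 0.471 V; 16.8 ≥ 0.471 ✓.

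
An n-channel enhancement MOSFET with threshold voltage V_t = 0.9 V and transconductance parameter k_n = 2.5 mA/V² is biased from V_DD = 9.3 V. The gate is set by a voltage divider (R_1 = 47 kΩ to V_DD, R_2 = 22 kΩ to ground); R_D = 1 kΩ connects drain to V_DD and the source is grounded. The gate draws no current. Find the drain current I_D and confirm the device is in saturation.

V_G = V_DD·R_2/(R_1+R_2) = 9.3×22/69 = 2.97 V. With the source grounded, V_GS = V_G = 2.97 V.
Assume saturation: I_D = (k_n/2)(V_GS − V_t)² = (2.5/2)×(2.97 − 0.9)² = 1.25×2.07² = 5.33 mA.
V_DS = V_DD − I_D·R_D = 9.3 − 5.33×1 = 3.97 V.
Saturation requires V_DS ≥ V_GS − V_t = 2.07 V; 3.97 ≥ 2.07 ✓.

I_D ≈ 5.3 mA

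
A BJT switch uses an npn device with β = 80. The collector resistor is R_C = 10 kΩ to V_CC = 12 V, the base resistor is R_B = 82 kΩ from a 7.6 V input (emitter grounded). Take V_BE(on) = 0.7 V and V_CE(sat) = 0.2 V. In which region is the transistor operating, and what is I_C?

saturation; I_C ≈ 1.2 mA

Assume active: I_B = (7.6 − 0.7)/82 = 0.0841 mA, giving I_C = β·I_B = 6.73 mA.
But then V_CE = 12 − 6.73×10 = -55.3 V < V_CE(sat) = 0.2 V — impossible in the active region.
So the transistor is saturated. With V_CE = 0.2 V, I_C = (V_CC − 0.2)/R_C = 11.8/10 = 1.18 mA.
Check: β·I_B = 6.73 mA > I_C = 1.18 mA, confirming saturation.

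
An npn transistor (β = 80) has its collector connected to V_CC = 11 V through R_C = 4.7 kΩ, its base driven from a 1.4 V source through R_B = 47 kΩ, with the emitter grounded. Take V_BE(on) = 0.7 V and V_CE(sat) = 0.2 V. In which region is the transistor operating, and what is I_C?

active; I_C ≈ 1.2 mA

Assume active. Base-emitter loop: I_B = (V_BB − V_BE)/R_B = (1.4 − 0.7)/47 = 0.0149 mA.
I_C = β·I_B = 80×0.0149 = 1.19 mA.
V_CE = V_CC − I_C·R_C = 11 − 1.19×4.7 = 5.4 V > V_CE(sat), so the active-region assumption holds.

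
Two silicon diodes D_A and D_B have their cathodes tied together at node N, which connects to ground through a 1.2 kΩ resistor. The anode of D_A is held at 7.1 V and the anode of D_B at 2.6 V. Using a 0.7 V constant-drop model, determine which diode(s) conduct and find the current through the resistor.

Only D_A conducts; I_R ≈ 5.3 mA

Assume both conduct. Then node N would need to be at both 7.1−0.7 = 6.4 V and 2.6−0.7 = 1.9 V, which is impossible.
Assume only D_A conducts: V_N = 7.1 − 0.7 = 6.4 V, so I_R = 6.4/1.2 = 5.33 mA.
Check D_B: its anode-to-cathode voltage is 2.6 − 6.4 = -3.8 V < 0.7 V, so it is off. The assumption is consistent.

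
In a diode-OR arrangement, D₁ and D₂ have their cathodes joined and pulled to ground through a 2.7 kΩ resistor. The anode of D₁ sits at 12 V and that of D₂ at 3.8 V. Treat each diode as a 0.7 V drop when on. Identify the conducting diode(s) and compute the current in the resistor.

Assume both conduct. Then node N would need to be at both 12−0.7 = 11.3 V and 3.8−0.7 = 3.1 V, which is impossible.
Assume only D₁ conducts: V_N = 12 − 0.7 = 11.3 V, so I_R = 11.3/2.7 = 4.19 mA.
Check D₂: its anode-to-cathode voltage is 3.8 − 11.3 = -7.5 V < 0.7 V, so it is off. The assumption is consistent.

Only D₁ conducts; I_R ≈ 4.2 mA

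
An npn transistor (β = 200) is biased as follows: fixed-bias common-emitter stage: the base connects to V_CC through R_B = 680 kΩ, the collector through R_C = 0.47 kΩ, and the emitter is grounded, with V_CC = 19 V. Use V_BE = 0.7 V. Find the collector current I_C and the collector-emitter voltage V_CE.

Base loop: V_CC = I_B·R_B + V_BE, so I_B = (19 − 0.7)/680 kΩ = 0.0269 mA.
In the active region I_C = β·I_B = 200 × 0.0269 = 5.38 mA.
Collector loop: V_CE = V_CC − I_C·R_C = 19 − 5.38×0.47 = 16.5 V.
Since V_CE = 16.5 V > V_CE(sat) ≈ 0.2 V, the transistor is in the active region as assumed.

I_C ≈ 5.4 mA, V_CE ≈ 16 V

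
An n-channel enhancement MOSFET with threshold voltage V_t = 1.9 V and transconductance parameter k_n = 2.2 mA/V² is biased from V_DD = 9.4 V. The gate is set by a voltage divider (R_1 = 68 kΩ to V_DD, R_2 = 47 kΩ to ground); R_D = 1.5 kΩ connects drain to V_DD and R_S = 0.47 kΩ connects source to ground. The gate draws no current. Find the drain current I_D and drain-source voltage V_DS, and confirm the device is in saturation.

V_G = V_DD·R_2/(R_1+R_2) = 9.4×47/115 = 3.84 V.
Assume saturation: I_D = (k_n/2)(V_GS − V_t)² with V_GS = V_G − I_D·R_S = 3.84 − 0.47·I_D.
Substituting gives 0.243·I_D² − 3.01·I_D + 4.15 = 0, with roots I_D = 1.58 or 10.8 mA.
The root I_D = 10.8 mA gives V_GS = -1.23 V ≤ V_t, so take I_D = 1.58 mA.
Then V_GS = 3.1 V and V_DS = V_DD − I_D(R_D+R_S) = 9.4 − 1.58×1.97 = 6.29 V.
Saturation requires V_DS ≥ V_GS − V_t = 1.2 V; 6.29 ≥ 1.2 ✓.

I_D ≈ 1.6 mA, V_DS ≈ 6.3 V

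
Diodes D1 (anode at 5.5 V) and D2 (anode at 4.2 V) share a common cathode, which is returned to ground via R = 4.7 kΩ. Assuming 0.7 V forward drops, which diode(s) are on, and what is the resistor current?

Assume both conduct. Then node N would need to be at both 5.5−0.7 = 4.8 V and 4.2−0.7 = 3.5 V, which is impossible.
Assume only D1 conducts: V_N = 5.5 − 0.7 = 4.8 V, so I_R = 4.8/4.7 = 1.02 mA.
Check D2: its anode-to-cathode voltage is 4.2 − 4.8 = -0.6 V < 0.7 V, so it is off. The assumption is consistent.

Only D1 conducts; I_R ≈ 1 mA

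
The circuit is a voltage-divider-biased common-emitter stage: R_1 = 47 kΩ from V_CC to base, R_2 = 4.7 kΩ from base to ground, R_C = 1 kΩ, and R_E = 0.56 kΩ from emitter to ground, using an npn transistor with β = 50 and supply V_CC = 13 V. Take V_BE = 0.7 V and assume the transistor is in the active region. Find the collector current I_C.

I_C ≈ 0.73 mA

Thevenize the base divider: V_Th = V_CC·R_2/(R_1+R_2) = 13×4.7/51.7 = 1.18 V, R_Th = R_1‖R_2 = 4.27 kΩ.
Base-emitter loop: V_Th = I_B·R_Th + V_BE + (β+1)I_B·R_E, so I_B = (1.18 − 0.7) / (4.27 + 51×0.56) = 0.0147 mA.
I_C = β·I_B = 50×0.0147 = 0.734 mA, and I_E = (β+1)I_B = 0.748 mA.
V_CE = V_CC − I_C·R_C − I_E·R_E = 13 − 0.734×1 − 0.748×0.56 = 11.8 V.
V_CE = 11.8 V > 0.2 V confirms active-region operation.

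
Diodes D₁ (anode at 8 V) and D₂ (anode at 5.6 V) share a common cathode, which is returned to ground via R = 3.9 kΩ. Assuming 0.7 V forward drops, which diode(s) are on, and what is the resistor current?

Assume both conduct. Then node N would need to be at both 8−0.7 = 7.3 V and 5.6−0.7 = 4.9 V, which is impossible.
Assume only D₁ conducts: V_N = 8 − 0.7 = 7.3 V, so I_R = 7.3/3.9 = 1.87 mA.
Check D₂: its anode-to-cathode voltage is 5.6 − 7.3 = -1.7 V < 0.7 V, so it is off. The assumption is consistent.

Only D₁ conducts; I_R ≈ 1.9 mA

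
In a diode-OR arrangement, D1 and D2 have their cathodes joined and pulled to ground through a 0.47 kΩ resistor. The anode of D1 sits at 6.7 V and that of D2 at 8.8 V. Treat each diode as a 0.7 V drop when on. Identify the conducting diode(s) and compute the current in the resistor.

Assume both conduct. Then node N would need to be at both 6.7−0.7 = 6 V and 8.8−0.7 = 8.1 V, which is impossible.
Assume only D2 conducts: V_N = 8.8 − 0.7 = 8.1 V, so I_R = 8.1/0.47 = 17.2 mA.
Check D1: its anode-to-cathode voltage is 6.7 − 8.1 = -1.4 V < 0.7 V, so it is off. The assumption is consistent.

Only D2 conducts; I_R ≈ 17 mA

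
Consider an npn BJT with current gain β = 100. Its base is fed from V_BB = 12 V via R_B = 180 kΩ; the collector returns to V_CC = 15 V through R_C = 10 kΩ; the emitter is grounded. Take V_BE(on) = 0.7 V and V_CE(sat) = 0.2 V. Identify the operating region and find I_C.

Assume active: I_B = (12 − 0.7)/180 = 0.0628 mA, giving I_C = β·I_B = 6.28 mA.
But then V_CE = 15 − 6.28×10 = -47.8 V < V_CE(sat) = 0.2 V — impossible in the active region.
So the transistor is saturated. With V_CE = 0.2 V, I_C = (V_CC − 0.2)/R_C = 14.8/10 = 1.48 mA.
Check: β·I_B = 6.28 mA > I_C = 1.48 mA, confirming saturation.

saturation; I_C ≈ 1.5 mA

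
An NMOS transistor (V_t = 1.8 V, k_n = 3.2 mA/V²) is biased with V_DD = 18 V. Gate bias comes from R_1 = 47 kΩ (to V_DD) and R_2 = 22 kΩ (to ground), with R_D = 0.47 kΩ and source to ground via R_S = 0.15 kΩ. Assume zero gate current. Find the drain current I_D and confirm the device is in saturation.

V_G = V_DD·R_2/(R_1+R_2) = 18×22/69 = 5.74 V.
Assume saturation: I_D = (k_n/2)(V_GS − V_t)² with V_GS = V_G − I_D·R_S = 5.74 − 0.15·I_D.
Substituting gives 0.036·I_D² − 2.89·I_D + 24.8 = 0, with roots I_D = 9.78 or 70.5 mA.
The root I_D = 70.5 mA gives V_GS = -4.84 V ≤ V_t, so take I_D = 9.78 mA.
Then V_GS = 4.27 V and V_DS = V_DD − I_D(R_D+R_S) = 18 − 9.78×0.62 = 11.9 V.
Saturation requires V_DS ≥ V_GS − V_t = 2.47 V; 11.9 ≥ 2.47 ✓.

I_D ≈ 9.8 mA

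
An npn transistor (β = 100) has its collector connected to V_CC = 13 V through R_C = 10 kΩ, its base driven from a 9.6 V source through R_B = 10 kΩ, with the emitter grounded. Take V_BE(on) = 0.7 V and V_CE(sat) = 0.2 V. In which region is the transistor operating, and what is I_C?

saturation; I_C ≈ 1.3 mA

Assume active: I_B = (9.6 − 0.7)/10 = 0.89 mA, giving I_C = β·I_B = 89 mA.
But then V_CE = 13 − 89×10 = -877 V < V_CE(sat) = 0.2 V — impossible in the active region.
So the transistor is saturated. With V_CE = 0.2 V, I_C = (V_CC − 0.2)/R_C = 12.8/10 = 1.28 mA.
Check: β·I_B = 89 mA > I_C = 1.28 mA, confirming saturation.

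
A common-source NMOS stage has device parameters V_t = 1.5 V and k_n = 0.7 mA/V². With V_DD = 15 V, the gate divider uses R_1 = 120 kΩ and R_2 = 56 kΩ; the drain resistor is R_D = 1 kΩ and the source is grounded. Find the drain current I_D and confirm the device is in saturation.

I_D ≈ 3.7 mA

V_G = V_DD·R_2/(R_1+R_2) = 15×56/176 = 4.77 V. With the source grounded, V_GS = V_G = 4.77 V.
Assume saturation: I_D = (k_n/2)(V_GS − V_t)² = (0.7/2)×(4.77 − 1.5)² = 0.35×3.27² = 3.75 mA.
V_DS = V_DD − I_D·R_D = 15 − 3.75×1 = 11.3 V.
Saturation requires V_DS ≥ V_GS − V_t = 3.27 V; 11.3 ≥ 3.27 ✓.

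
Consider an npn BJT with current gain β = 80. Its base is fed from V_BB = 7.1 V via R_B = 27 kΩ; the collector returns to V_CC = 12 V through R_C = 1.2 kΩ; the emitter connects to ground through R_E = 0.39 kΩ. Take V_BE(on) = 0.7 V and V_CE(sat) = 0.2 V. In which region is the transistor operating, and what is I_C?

Assume active: I_B = (7.1 − 0.7)/(27 + 81×0.39) = 0.109 mA, I_C = β·I_B = 8.74 mA.
Then V_CE = 12 − 8.74×1.2 − 8.85×0.39 = -1.94 V < 0.2 V — the active assumption fails.
Re-solve with V_CE = 0.2 V. KCL at the emitter: V_E/R_E = (V_BB−0.7−V_E)/R_B + (V_CC−0.2−V_E)/R_C, giving V_E = 2.93 V.
I_C = (V_CC − 0.2 − V_E)/R_C = (11.8 − 2.93)/1.2 = 7.39 mA.
Check: I_B = (6.4 − 2.93)/27 = 0.128 mA, and β·I_B = 10.3 mA > I_C, confirming saturation.

saturation; I_C ≈ 7.4 mA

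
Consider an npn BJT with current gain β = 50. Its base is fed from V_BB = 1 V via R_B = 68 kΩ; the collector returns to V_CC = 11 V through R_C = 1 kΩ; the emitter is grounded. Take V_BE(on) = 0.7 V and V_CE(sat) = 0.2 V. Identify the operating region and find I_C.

Assume active. Base-emitter loop: I_B = (V_BB − V_BE)/R_B = (1 − 0.7)/68 = 0.00441 mA.
I_C = β·I_B = 50×0.00441 = 0.221 mA.
V_CE = V_CC − I_C·R_C = 11 − 0.221×1 = 10.8 V > V_CE(sat), so the active-region assumption holds.

active; I_C ≈ 0.22 mA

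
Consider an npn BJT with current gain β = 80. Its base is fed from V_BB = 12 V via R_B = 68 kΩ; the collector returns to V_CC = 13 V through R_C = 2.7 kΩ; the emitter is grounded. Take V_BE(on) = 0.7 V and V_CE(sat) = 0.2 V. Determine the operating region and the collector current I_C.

saturation; I_C ≈ 4.7 mA

Assume active: I_B = (12 − 0.7)/68 = 0.166 mA, giving I_C = β·I_B = 13.3 mA.
But then V_CE = 13 − 13.3×2.7 = -22.9 V < V_CE(sat) = 0.2 V — impossible in the active region.
So the transistor is saturated. With V_CE = 0.2 V, I_C = (V_CC − 0.2)/R_C = 12.8/2.7 = 4.74 mA.
Check: β·I_B = 13.3 mA > I_C = 4.74 mA, confirming saturation.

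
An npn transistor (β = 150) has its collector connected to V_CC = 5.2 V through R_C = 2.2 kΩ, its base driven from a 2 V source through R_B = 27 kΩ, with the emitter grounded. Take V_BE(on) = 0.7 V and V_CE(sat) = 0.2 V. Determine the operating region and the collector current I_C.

saturation; I_C ≈ 2.3 mA

Assume active: I_B = (2 − 0.7)/27 = 0.0481 mA, giving I_C = β·I_B = 7.22 mA.
But then V_CE = 5.2 − 7.22×2.2 = -10.7 V < V_CE(sat) = 0.2 V — impossible in the active region.
So the transistor is saturated. With V_CE = 0.2 V, I_C = (V_CC − 0.2)/R_C = 5/2.2 = 2.27 mA.
Check: β·I_B = 7.22 mA > I_C = 2.27 mA, confirming saturation.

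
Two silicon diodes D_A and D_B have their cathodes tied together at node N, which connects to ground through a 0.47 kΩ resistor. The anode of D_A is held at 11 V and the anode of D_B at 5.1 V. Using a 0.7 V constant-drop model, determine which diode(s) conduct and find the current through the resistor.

Only D_A conducts; I_R ≈ 22 mA

Assume both conduct. Then node N would need to be at both 11−0.7 = 10.3 V and 5.1−0.7 = 4.4 V, which is impossible.
Assume only D_A conducts: V_N = 11 − 0.7 = 10.3 V, so I_R = 10.3/0.47 = 21.9 mA.
Check D_B: its anode-to-cathode voltage is 5.1 − 10.3 = -5.2 V < 0.7 V, so it is off. The assumption is consistent.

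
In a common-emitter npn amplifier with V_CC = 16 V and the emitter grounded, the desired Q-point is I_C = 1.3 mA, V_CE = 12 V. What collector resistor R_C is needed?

R_C ≈ 3.1 kΩ

Collector loop: V_CC = I_C·R_C + V_CE.
R_C = (V_CC − V_CE)/I_C = (16 − 12)/1.3 = 3.08 kΩ.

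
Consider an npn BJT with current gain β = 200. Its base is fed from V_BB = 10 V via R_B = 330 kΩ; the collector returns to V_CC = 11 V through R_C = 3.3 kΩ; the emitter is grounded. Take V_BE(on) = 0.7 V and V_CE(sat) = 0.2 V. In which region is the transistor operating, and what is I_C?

saturation; I_C ≈ 3.3 mA

Assume active: I_B = (10 − 0.7)/330 = 0.0282 mA, giving I_C = β·I_B = 5.64 mA.
But then V_CE = 11 − 5.64×3.3 = -7.6 V < V_CE(sat) = 0.2 V — impossible in the active region.
So the transistor is saturated. With V_CE = 0.2 V, I_C = (V_CC − 0.2)/R_C = 10.8/3.3 = 3.27 mA.
Check: β·I_B = 5.64 mA > I_C = 3.27 mA, confirming saturation.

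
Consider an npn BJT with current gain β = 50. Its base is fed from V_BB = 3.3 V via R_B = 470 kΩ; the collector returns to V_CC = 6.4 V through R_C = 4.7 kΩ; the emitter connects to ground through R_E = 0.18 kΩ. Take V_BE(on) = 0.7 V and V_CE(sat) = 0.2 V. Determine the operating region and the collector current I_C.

Assume active. Base-emitter loop: I_B = (V_BB − V_BE)/(R_B + (β+1)R_E) = (3.3 − 0.7)/(470 + 51×0.18) = 0.00543 mA.
I_C = β·I_B = 50×0.00543 = 0.271 mA.
V_CE = V_CC − I_C·R_C − I_E·R_E = 6.4 − 0.271×4.7 − 0.277×0.18 = 5.08 V > V_CE(sat), so the active-region assumption holds.

active; I_C ≈ 0.27 mA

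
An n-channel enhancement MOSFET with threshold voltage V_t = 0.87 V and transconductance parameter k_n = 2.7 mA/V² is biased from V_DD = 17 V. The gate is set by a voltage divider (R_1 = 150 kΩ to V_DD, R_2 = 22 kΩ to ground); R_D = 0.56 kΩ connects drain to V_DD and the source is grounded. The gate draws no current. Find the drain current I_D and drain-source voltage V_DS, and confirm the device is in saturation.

I_D ≈ 2.3 mA, V_DS ≈ 16 V

V_G = V_DD·R_2/(R_1+R_2) = 17×22/172 = 2.17 V. With the source grounded, V_GS = V_G = 2.17 V.
Assume saturation: I_D = (k_n/2)(V_GS − V_t)² = (2.7/2)×(2.17 − 0.87)² = 1.35×1.3² = 2.3 mA.
V_DS = V_DD − I_D·R_D = 17 − 2.3×0.56 = 15.7 V.
Saturation requires V_DS ≥ V_GS − V_t = 1.3 V; 15.7 ≥ 1.3 ✓.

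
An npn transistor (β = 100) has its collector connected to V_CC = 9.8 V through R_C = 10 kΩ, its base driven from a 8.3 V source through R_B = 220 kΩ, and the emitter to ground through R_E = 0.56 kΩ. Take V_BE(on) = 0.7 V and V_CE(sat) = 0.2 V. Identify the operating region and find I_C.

Assume active: I_B = (8.3 − 0.7)/(220 + 101×0.56) = 0.0275 mA, I_C = β·I_B = 2.75 mA.
Then V_CE = 9.8 − 2.75×10 − 2.78×0.56 = -19.2 V < 0.2 V — the active assumption fails.
Re-solve with V_CE = 0.2 V. KCL at the emitter: V_E/R_E = (V_BB−0.7−V_E)/R_B + (V_CC−0.2−V_E)/R_C, giving V_E = 0.526 V.
I_C = (V_CC − 0.2 − V_E)/R_C = (9.6 − 0.526)/10 = 0.907 mA.
Check: I_B = (7.6 − 0.526)/220 = 0.0322 mA, and β·I_B = 3.22 mA > I_C, confirming saturation.

saturation; I_C ≈ 0.91 mA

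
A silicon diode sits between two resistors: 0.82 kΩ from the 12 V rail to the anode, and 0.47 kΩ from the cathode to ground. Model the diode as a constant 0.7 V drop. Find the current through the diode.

The two resistors are in series with the diode, so KVL gives 12 = I·0.82 + 0.7 + I·0.47.
I = (12 − 0.7) / (0.82 + 0.47) kΩ = 11.3 / 1.29 = 8.76 mA.

I ≈ 8.8 mA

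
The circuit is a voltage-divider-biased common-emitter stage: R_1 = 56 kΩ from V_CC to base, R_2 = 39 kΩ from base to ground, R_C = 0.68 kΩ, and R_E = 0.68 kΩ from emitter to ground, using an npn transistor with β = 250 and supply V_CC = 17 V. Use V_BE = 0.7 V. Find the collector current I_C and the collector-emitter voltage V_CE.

I_C ≈ 8.1 mA, V_CE ≈ 6 V

Thevenize the base divider: V_Th = V_CC·R_2/(R_1+R_2) = 17×39/95 = 6.98 V, R_Th = R_1‖R_2 = 23 kΩ.
Base-emitter loop: V_Th = I_B·R_Th + V_BE + (β+1)I_B·R_E, so I_B = (6.98 − 0.7) / (23 + 251×0.68) = 0.0324 mA.
I_C = β·I_B = 250×0.0324 = 8.11 mA, and I_E = (β+1)I_B = 8.14 mA.
V_CE = V_CC − I_C·R_C − I_E·R_E = 17 − 8.11×0.68 − 8.14×0.68 = 5.95 V.
V_CE = 5.95 V > 0.2 V confirms active-region operation.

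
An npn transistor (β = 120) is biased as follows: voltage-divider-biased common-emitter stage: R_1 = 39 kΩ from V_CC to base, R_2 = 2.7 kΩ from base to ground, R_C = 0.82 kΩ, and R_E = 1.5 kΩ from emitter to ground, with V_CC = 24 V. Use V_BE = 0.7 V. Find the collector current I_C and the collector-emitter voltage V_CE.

I_C ≈ 0.56 mA, V_CE ≈ 23 V

Thevenize the base divider: V_Th = V_CC·R_2/(R_1+R_2) = 24×2.7/41.7 = 1.55 V, R_Th = R_1‖R_2 = 2.53 kΩ.
Base-emitter loop: V_Th = I_B·R_Th + V_BE + (β+1)I_B·R_E, so I_B = (1.55 − 0.7) / (2.53 + 121×1.5) = 0.00464 mA.
I_C = β·I_B = 120×0.00464 = 0.557 mA, and I_E = (β+1)I_B = 0.561 mA.
V_CE = V_CC − I_C·R_C − I_E·R_E = 24 − 0.557×0.82 − 0.561×1.5 = 22.7 V.
V_CE = 22.7 V > 0.2 V confirms active-region operation.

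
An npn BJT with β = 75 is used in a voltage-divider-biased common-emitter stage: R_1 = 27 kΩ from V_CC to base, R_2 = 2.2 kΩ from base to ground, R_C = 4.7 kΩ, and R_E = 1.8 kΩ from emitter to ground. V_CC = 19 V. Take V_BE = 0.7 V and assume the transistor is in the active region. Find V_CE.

Thevenize the base divider: V_Th = V_CC·R_2/(R_1+R_2) = 19×2.2/29.2 = 1.43 V, R_Th = R_1‖R_2 = 2.03 kΩ.
Base-emitter loop: V_Th = I_B·R_Th + V_BE + (β+1)I_B·R_E, so I_B = (1.43 − 0.7) / (2.03 + 76×1.8) = 0.00527 mA.
I_C = β·I_B = 75×0.00527 = 0.395 mA, and I_E = (β+1)I_B = 0.4 mA.
V_CE = V_CC − I_C·R_C − I_E·R_E = 19 − 0.395×4.7 − 0.4×1.8 = 16.4 V.
V_CE = 16.4 V > 0.2 V confirms active-region operation.

V_CE ≈ 16 V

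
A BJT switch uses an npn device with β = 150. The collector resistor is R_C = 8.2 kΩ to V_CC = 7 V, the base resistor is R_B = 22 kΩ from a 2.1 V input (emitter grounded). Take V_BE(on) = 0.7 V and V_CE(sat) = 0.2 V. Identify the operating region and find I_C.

Assume active: I_B = (2.1 − 0.7)/22 = 0.0636 mA, giving I_C = β·I_B = 9.55 mA.
But then V_CE = 7 − 9.55×8.2 = -71.3 V < V_CE(sat) = 0.2 V — impossible in the active region.
So the transistor is saturated. With V_CE = 0.2 V, I_C = (V_CC − 0.2)/R_C = 6.8/8.2 = 0.829 mA.
Check: β·I_B = 9.55 mA > I_C = 0.829 mA, confirming saturation.

saturation; I_C ≈ 0.83 mA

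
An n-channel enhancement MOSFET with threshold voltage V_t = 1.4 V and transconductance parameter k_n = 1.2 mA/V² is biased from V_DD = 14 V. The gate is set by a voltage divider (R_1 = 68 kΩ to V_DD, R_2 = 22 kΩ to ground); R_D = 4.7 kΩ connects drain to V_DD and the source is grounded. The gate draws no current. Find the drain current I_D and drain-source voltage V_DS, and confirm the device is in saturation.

I_D ≈ 2.5 mA, V_DS ≈ 2.5 V

V_G = V_DD·R_2/(R_1+R_2) = 14×22/90 = 3.42 V. With the source grounded, V_GS = V_G = 3.42 V.
Assume saturation: I_D = (k_n/2)(V_GS − V_t)² = (1.2/2)×(3.42 − 1.4)² = 0.6×2.02² = 2.45 mA.
V_DS = V_DD − I_D·R_D = 14 − 2.45×4.7 = 2.47 V.
Saturation requires V_DS ≥ V_GS − V_t = 2.02 V; 2.47 ≥ 2.02 ✓.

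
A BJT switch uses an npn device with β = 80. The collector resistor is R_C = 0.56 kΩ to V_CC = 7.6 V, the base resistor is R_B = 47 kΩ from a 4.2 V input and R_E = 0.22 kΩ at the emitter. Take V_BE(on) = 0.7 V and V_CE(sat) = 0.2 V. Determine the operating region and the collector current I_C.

Assume active. Base-emitter loop: I_B = (V_BB − V_BE)/(R_B + (β+1)R_E) = (4.2 − 0.7)/(47 + 81×0.22) = 0.054 mA.
I_C = β·I_B = 80×0.054 = 4.32 mA.
V_CE = V_CC − I_C·R_C − I_E·R_E = 7.6 − 4.32×0.56 − 4.37×0.22 = 4.22 V > V_CE(sat), so the active-region assumption holds.

active; I_C ≈ 4.3 mA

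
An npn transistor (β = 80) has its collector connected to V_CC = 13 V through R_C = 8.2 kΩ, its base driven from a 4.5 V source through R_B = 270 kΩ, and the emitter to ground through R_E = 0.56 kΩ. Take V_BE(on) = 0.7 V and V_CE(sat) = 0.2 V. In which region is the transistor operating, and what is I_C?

Assume active. Base-emitter loop: I_B = (V_BB − V_BE)/(R_B + (β+1)R_E) = (4.5 − 0.7)/(270 + 81×0.56) = 0.012 mA.
I_C = β·I_B = 80×0.012 = 0.964 mA.
V_CE = V_CC − I_C·R_C − I_E·R_E = 13 − 0.964×8.2 − 0.976×0.56 = 4.55 V > V_CE(sat), so the active-region assumption holds.

active; I_C ≈ 0.96 mA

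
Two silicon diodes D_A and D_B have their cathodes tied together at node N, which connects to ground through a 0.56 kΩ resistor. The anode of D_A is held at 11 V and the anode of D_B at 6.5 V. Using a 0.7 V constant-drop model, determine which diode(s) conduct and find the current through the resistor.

Assume both conduct. Then node N would need to be at both 11−0.7 = 10.3 V and 6.5−0.7 = 5.8 V, which is impossible.
Assume only D_A conducts: V_N = 11 − 0.7 = 10.3 V, so I_R = 10.3/0.56 = 18.4 mA.
Check D_B: its anode-to-cathode voltage is 6.5 − 10.3 = -3.8 V < 0.7 V, so it is off. The assumption is consistent.

Only D_A conducts; I_R ≈ 18 mA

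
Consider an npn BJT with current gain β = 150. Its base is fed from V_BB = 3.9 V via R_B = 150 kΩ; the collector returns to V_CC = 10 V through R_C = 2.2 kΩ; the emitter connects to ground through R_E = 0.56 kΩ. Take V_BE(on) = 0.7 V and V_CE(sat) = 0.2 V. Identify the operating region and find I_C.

active; I_C ≈ 2 mA

Assume active. Base-emitter loop: I_B = (V_BB − V_BE)/(R_B + (β+1)R_E) = (3.9 − 0.7)/(150 + 151×0.56) = 0.0136 mA.
I_C = β·I_B = 150×0.0136 = 2.05 mA.
V_CE = V_CC − I_C·R_C − I_E·R_E = 10 − 2.05×2.2 − 2.06×0.56 = 4.34 V > V_CE(sat), so the active-region assumption holds.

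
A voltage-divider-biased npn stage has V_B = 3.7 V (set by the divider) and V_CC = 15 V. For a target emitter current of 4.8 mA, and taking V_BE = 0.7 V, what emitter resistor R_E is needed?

V_E = V_B − V_BE = 3.7 − 0.7 = 3 V.
R_E = V_E / I_E = 3 / 4.8 = 0.625 kΩ.

R_E ≈ 0.62 kΩ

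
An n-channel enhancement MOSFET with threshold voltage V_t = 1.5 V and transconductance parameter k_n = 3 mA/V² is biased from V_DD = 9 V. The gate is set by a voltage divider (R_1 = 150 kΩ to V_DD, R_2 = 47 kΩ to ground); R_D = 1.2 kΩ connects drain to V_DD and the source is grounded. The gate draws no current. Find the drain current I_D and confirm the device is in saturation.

V_G = V_DD·R_2/(R_1+R_2) = 9×47/197 = 2.15 V. With the source grounded, V_GS = V_G = 2.15 V.
Assume saturation: I_D = (k_n/2)(V_GS − V_t)² = (3/2)×(2.15 − 1.5)² = 1.5×0.647² = 0.628 mA.
V_DS = V_DD − I_D·R_D = 9 − 0.628×1.2 = 8.25 V.
Saturation requires V_DS ≥ V_GS − V_t = 0.647 V; 8.25 ≥ 0.647 ✓.

I_D ≈ 0.63 mA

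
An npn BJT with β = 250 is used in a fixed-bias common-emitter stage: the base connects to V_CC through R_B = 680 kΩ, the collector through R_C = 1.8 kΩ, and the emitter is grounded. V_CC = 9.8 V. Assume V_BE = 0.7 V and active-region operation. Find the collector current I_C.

I_C ≈ 3.3 mA

Base loop: V_CC = I_B·R_B + V_BE, so I_B = (9.8 − 0.7)/680 kΩ = 0.0134 mA.
In the active region I_C = β·I_B = 250 × 0.0134 = 3.35 mA.
Collector loop: V_CE = V_CC − I_C·R_C = 9.8 − 3.35×1.8 = 3.78 V.
Since V_CE = 3.78 V > V_CE(sat) ≈ 0.2 V, the transistor is in the active region as assumed.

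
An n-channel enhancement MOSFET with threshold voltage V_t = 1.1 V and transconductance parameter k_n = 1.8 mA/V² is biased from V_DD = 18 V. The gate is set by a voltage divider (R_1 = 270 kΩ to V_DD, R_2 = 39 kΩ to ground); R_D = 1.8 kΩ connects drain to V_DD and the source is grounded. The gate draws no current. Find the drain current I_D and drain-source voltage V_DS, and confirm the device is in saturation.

I_D ≈ 1.2 mA, V_DS ≈ 16 V

V_G = V_DD·R_2/(R_1+R_2) = 18×39/309 = 2.27 V. With the source grounded, V_GS = V_G = 2.27 V.
Assume saturation: I_D = (k_n/2)(V_GS − V_t)² = (1.8/2)×(2.27 − 1.1)² = 0.9×1.17² = 1.24 mA.
V_DS = V_DD − I_D·R_D = 18 − 1.24×1.8 = 15.8 V.
Saturation requires V_DS ≥ V_GS − V_t = 1.17 V; 15.8 ≥ 1.17 ✓.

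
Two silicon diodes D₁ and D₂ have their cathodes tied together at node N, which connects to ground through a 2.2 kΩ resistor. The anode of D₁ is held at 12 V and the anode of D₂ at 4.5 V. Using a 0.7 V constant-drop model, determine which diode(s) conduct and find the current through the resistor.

Assume both conduct. Then node N would need to be at both 12−0.7 = 11.3 V and 4.5−0.7 = 3.8 V, which is impossible.
Assume only D₁ conducts: V_N = 12 − 0.7 = 11.3 V, so I_R = 11.3/2.2 = 5.14 mA.
Check D₂: its anode-to-cathode voltage is 4.5 − 11.3 = -6.8 V < 0.7 V, so it is off. The assumption is consistent.

Only D₁ conducts; I_R ≈ 5.1 mA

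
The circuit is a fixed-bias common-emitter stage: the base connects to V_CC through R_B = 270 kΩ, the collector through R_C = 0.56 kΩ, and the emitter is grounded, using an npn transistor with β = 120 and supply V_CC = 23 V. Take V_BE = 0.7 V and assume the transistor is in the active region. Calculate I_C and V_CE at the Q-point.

I_C ≈ 9.9 mA, V_CE ≈ 17 V

Base loop: V_CC = I_B·R_B + V_BE, so I_B = (23 − 0.7)/270 kΩ = 0.0826 mA.
In the active region I_C = β·I_B = 120 × 0.0826 = 9.91 mA.
Collector loop: V_CE = V_CC − I_C·R_C = 23 − 9.91×0.56 = 17.4 V.
Since V_CE = 17.4 V > V_CE(sat) ≈ 0.2 V, the transistor is in the active region as assumed.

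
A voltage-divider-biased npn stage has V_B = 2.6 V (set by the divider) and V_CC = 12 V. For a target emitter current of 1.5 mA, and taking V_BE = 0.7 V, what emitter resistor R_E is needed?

R_E ≈ 1.3 kΩ

V_E = V_B − V_BE = 2.6 − 0.7 = 1.9 V.
R_E = V_E / I_E = 1.9 / 1.5 = 1.27 kΩ.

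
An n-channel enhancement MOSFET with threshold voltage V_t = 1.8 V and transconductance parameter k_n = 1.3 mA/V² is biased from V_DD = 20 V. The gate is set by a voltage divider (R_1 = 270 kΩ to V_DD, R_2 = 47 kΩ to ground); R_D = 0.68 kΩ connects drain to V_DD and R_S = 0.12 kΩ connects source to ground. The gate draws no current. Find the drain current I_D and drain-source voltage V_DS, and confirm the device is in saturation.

I_D ≈ 0.75 mA, V_DS ≈ 19 V

V_G = V_DD·R_2/(R_1+R_2) = 20×47/317 = 2.97 V.
Assume saturation: I_D = (k_n/2)(V_GS − V_t)² with V_GS = V_G − I_D·R_S = 2.97 − 0.12·I_D.
Substituting gives 0.00936·I_D² − 1.18·I_D + 0.883 = 0, with roots I_D = 0.751 or 126 mA.
The root I_D = 126 mA gives V_GS = -12.1 V ≤ V_t, so take I_D = 0.751 mA.
Then V_GS = 2.88 V and V_DS = V_DD − I_D(R_D+R_S) = 20 − 0.751×0.8 = 19.4 V.
Saturation requires V_DS ≥ V_GS − V_t = 1.08 V; 19.4 ≥ 1.08 ✓.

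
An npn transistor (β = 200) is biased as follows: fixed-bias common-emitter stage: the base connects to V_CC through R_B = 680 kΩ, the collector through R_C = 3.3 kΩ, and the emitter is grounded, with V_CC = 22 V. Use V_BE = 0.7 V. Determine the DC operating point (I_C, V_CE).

Base loop: V_CC = I_B·R_B + V_BE, so I_B = (22 − 0.7)/680 kΩ = 0.0313 mA.
In the active region I_C = β·I_B = 200 × 0.0313 = 6.26 mA.
Collector loop: V_CE = V_CC − I_C·R_C = 22 − 6.26×3.3 = 1.33 V.
Since V_CE = 1.33 V > V_CE(sat) ≈ 0.2 V, the transistor is in the active region as assumed.

I_C ≈ 6.3 mA, V_CE ≈ 1.3 V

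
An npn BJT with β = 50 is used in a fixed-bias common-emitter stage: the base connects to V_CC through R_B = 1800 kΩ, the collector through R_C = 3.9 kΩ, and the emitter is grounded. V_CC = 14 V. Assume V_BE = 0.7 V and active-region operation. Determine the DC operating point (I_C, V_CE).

I_C ≈ 0.37 mA, V_CE ≈ 13 V

Base loop: V_CC = I_B·R_B + V_BE, so I_B = (14 − 0.7)/1800 kΩ = 0.00739 mA.
In the active region I_C = β·I_B = 50 × 0.00739 = 0.369 mA.
Collector loop: V_CE = V_CC − I_C·R_C = 14 − 0.369×3.9 = 12.6 V.
Since V_CE = 12.6 V > V_CE(sat) ≈ 0.2 V, the transistor is in the active region as assumed.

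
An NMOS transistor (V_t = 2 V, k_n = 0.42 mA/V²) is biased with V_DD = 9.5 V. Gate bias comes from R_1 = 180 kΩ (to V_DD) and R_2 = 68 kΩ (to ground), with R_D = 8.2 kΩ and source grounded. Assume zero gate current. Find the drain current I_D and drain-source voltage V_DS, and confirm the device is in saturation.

I_D ≈ 0.077 mA, V_DS ≈ 8.9 V

V_G = V_DD·R_2/(R_1+R_2) = 9.5×68/248 = 2.6 V. With the source grounded, V_GS = V_G = 2.6 V.
Assume saturation: I_D = (k_n/2)(V_GS − V_t)² = (0.42/2)×(2.6 − 2)² = 0.21×0.605² = 0.0768 mA.
V_DS = V_DD − I_D·R_D = 9.5 − 0.0768×8.2 = 8.87 V.
Saturation requires V_DS ≥ V_GS − V_t = 0.605 V; 8.87 ≥ 0.605 ✓.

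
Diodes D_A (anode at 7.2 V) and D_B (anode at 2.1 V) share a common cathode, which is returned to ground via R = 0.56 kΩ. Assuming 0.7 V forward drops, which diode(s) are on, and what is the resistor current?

Assume both conduct. Then node N would need to be at both 7.2−0.7 = 6.5 V and 2.1−0.7 = 1.4 V, which is impossible.
Assume only D_A conducts: V_N = 7.2 − 0.7 = 6.5 V, so I_R = 6.5/0.56 = 11.6 mA.
Check D_B: its anode-to-cathode voltage is 2.1 − 6.5 = -4.4 V < 0.7 V, so it is off. The assumption is consistent.

Only D_A conducts; I_R ≈ 12 mA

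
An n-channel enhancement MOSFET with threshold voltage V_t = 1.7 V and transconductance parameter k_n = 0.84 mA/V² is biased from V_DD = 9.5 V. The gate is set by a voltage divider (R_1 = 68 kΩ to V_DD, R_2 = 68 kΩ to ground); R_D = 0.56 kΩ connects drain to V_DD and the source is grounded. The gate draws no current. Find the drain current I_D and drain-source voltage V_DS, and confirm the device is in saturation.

I_D ≈ 3.9 mA, V_DS ≈ 7.3 V

V_G = V_DD·R_2/(R_1+R_2) = 9.5×68/136 = 4.75 V. With the source grounded, V_GS = V_G = 4.75 V.
Assume saturation: I_D = (k_n/2)(V_GS − V_t)² = (0.84/2)×(4.75 − 1.7)² = 0.42×3.05² = 3.91 mA.
V_DS = V_DD − I_D·R_D = 9.5 − 3.91×0.56 = 7.31 V.
Saturation requires V_DS ≥ V_GS − V_t = 3.05 V; 7.31 ≥ 3.05 ✓.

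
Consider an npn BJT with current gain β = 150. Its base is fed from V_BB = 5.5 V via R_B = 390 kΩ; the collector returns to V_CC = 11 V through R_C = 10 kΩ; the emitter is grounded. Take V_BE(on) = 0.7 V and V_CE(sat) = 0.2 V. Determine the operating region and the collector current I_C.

saturation; I_C ≈ 1.1 mA

Assume active: I_B = (5.5 − 0.7)/390 = 0.0123 mA, giving I_C = β·I_B = 1.85 mA.
But then V_CE = 11 − 1.85×10 = -7.46 V < V_CE(sat) = 0.2 V — impossible in the active region.
So the transistor is saturated. With V_CE = 0.2 V, I_C = (V_CC − 0.2)/R_C = 10.8/10 = 1.08 mA.
Check: β·I_B = 1.85 mA > I_C = 1.08 mA, confirming saturation.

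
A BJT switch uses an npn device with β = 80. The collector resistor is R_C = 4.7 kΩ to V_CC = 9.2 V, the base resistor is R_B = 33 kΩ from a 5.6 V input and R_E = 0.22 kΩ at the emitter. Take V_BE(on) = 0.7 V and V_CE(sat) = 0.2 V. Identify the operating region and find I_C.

Assume active: I_B = (5.6 − 0.7)/(33 + 81×0.22) = 0.0964 mA, I_C = β·I_B = 7.71 mA.
Then V_CE = 9.2 − 7.71×4.7 − 7.81×0.22 = -28.8 V < 0.2 V — the active assumption fails.
Re-solve with V_CE = 0.2 V. KCL at the emitter: V_E/R_E = (V_BB−0.7−V_E)/R_B + (V_CC−0.2−V_E)/R_C, giving V_E = 0.431 V.
I_C = (V_CC − 0.2 − V_E)/R_C = (9 − 0.431)/4.7 = 1.82 mA.
Check: I_B = (4.9 − 0.431)/33 = 0.135 mA, and β·I_B = 10.8 mA > I_C, confirming saturation.

saturation; I_C ≈ 1.8 mA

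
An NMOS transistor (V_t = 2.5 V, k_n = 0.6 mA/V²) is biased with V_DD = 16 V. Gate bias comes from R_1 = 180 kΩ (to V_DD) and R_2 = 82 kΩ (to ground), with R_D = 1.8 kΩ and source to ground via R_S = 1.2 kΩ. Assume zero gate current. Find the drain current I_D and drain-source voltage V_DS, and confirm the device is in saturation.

I_D ≈ 0.76 mA, V_DS ≈ 14 V

V_G = V_DD·R_2/(R_1+R_2) = 16×82/262 = 5.01 V.
Assume saturation: I_D = (k_n/2)(V_GS − V_t)² with V_GS = V_G − I_D·R_S = 5.01 − 1.2·I_D.
Substituting gives 0.432·I_D² − 2.81·I_D + 1.89 = 0, with roots I_D = 0.762 or 5.73 mA.
The root I_D = 5.73 mA gives V_GS = -1.87 V ≤ V_t, so take I_D = 0.762 mA.
Then V_GS = 4.09 V and V_DS = V_DD − I_D(R_D+R_S) = 16 − 0.762×3 = 13.7 V.
Saturation requires V_DS ≥ V_GS − V_t = 1.59 V; 13.7 ≥ 1.59 ✓.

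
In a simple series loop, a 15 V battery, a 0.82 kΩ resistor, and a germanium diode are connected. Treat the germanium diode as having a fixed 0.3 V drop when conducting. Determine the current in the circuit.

I ≈ 18 mA

KVL around the loop: 15 = V_D + I·R = 0.3 + I × 0.82 kΩ.
So I = (15 − 0.3) / 0.82 kΩ = 14.7 / 0.82 = 17.9 mA.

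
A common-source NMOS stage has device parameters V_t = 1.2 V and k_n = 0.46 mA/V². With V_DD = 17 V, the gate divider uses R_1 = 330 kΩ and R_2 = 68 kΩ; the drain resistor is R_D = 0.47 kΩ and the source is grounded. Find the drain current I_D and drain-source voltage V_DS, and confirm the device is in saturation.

V_G = V_DD·R_2/(R_1+R_2) = 17×68/398 = 2.9 V. With the source grounded, V_GS = V_G = 2.9 V.
Assume saturation: I_D = (k_n/2)(V_GS − V_t)² = (0.46/2)×(2.9 − 1.2)² = 0.23×1.7² = 0.668 mA.
V_DS = V_DD − I_D·R_D = 17 − 0.668×0.47 = 16.7 V.
Saturation requires V_DS ≥ V_GS − V_t = 1.7 V; 16.7 ≥ 1.7 ✓.

I_D ≈ 0.67 mA, V_DS ≈ 17 V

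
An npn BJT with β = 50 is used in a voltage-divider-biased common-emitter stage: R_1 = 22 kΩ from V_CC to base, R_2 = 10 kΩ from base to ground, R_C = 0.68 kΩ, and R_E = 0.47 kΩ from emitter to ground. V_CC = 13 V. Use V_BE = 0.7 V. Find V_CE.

Thevenize the base divider: V_Th = V_CC·R_2/(R_1+R_2) = 13×10/32 = 4.06 V, R_Th = R_1‖R_2 = 6.88 kΩ.
Base-emitter loop: V_Th = I_B·R_Th + V_BE + (β+1)I_B·R_E, so I_B = (4.06 − 0.7) / (6.88 + 51×0.47) = 0.109 mA.
I_C = β·I_B = 50×0.109 = 5.45 mA, and I_E = (β+1)I_B = 5.56 mA.
V_CE = V_CC − I_C·R_C − I_E·R_E = 13 − 5.45×0.68 − 5.56×0.47 = 6.68 V.
V_CE = 6.68 V > 0.2 V confirms active-region operation.

V_CE ≈ 6.7 V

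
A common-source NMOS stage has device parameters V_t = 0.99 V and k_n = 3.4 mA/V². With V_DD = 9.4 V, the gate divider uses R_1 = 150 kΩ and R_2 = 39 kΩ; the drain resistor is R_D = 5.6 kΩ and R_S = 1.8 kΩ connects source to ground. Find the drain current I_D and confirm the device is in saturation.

V_G = V_DD·R_2/(R_1+R_2) = 9.4×39/189 = 1.94 V.
Assume saturation: I_D = (k_n/2)(V_GS − V_t)² with V_GS = V_G − I_D·R_S = 1.94 − 1.8·I_D.
Substituting gives 5.51·I_D² − 6.81·I_D + 1.53 = 0, with roots I_D = 0.296 or 0.941 mA.
The root I_D = 0.941 mA gives V_GS = 0.246 V ≤ V_t, so take I_D = 0.296 mA.
Then V_GS = 1.41 V and V_DS = V_DD − I_D(R_D+R_S) = 9.4 − 0.296×7.4 = 7.21 V.
Saturation requires V_DS ≥ V_GS − V_t = 0.417 V; 7.21 ≥ 0.417 ✓.

I_D ≈ 0.3 mA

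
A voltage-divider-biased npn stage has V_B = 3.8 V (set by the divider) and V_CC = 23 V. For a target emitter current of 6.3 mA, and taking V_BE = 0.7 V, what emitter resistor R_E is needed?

V_E = V_B − V_BE = 3.8 − 0.7 = 3.1 V.
R_E = V_E / I_E = 3.1 / 6.3 = 0.492 kΩ.

R_E ≈ 0.49 kΩ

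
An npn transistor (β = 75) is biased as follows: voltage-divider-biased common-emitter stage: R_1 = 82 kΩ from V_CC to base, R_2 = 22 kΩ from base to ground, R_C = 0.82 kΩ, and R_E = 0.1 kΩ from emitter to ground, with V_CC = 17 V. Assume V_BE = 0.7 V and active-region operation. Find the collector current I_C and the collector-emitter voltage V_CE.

Thevenize the base divider: V_Th = V_CC·R_2/(R_1+R_2) = 17×22/104 = 3.6 V, R_Th = R_1‖R_2 = 17.3 kΩ.
Base-emitter loop: V_Th = I_B·R_Th + V_BE + (β+1)I_B·R_E, so I_B = (3.6 − 0.7) / (17.3 + 76×0.1) = 0.116 mA.
I_C = β·I_B = 75×0.116 = 8.71 mA, and I_E = (β+1)I_B = 8.82 mA.
V_CE = V_CC − I_C·R_C − I_E·R_E = 17 − 8.71×0.82 − 8.82×0.1 = 8.98 V.
V_CE = 8.98 V > 0.2 V confirms active-region operation.

I_C ≈ 8.7 mA, V_CE ≈ 9 V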